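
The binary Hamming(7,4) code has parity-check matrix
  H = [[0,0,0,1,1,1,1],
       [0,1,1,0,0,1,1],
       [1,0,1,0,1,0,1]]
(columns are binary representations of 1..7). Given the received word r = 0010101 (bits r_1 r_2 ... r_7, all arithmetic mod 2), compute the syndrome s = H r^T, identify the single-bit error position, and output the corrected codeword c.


s = (0, 0, 1)^T, error position = 1, corrected codeword c = 1010101

Compute s = H r^T mod 2 one row at a time:
  s_1 = 0 + 1 + 0 + 1 = 2 ≡ 0 (mod 2).
  s_2 = 0 + 1 + 0 + 1 = 2 ≡ 0 (mod 2).
  s_3 = 0 + 1 + 1 + 1 = 3 ≡ 1 (mod 2).
s = (0, 0, 1)^T — this equals column 1 of H (binary 001), so error is at position 1.
Correct: flip bit 1 of r = 0010101 to get c = 1010101.


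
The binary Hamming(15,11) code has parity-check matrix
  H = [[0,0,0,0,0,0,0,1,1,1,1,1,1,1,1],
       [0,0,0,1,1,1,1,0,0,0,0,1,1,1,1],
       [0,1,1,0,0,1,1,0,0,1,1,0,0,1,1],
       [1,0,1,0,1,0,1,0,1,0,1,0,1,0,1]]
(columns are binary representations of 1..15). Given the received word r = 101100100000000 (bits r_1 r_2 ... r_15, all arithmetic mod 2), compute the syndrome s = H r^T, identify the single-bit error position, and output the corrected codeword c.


s = (0, 0, 0, 1)^T, error position = 1, corrected codeword c = 001100100000000

Compute s = H r^T mod 2 one row at a time:
  s_1 = 0 + 0 + 0 + 0 + 0 + 0 + 0 + 0 = 0 ≡ 0 (mod 2).
  s_2 = 1 + 0 + 0 + 1 + 0 + 0 + 0 + 0 = 2 ≡ 0 (mod 2).
  s_3 = 0 + 1 + 0 + 1 + 0 + 0 + 0 + 0 = 2 ≡ 0 (mod 2).
  s_4 = 1 + 1 + 0 + 1 + 0 + 0 + 0 + 0 = 3 ≡ 1 (mod 2).
s = (0, 0, 0, 1)^T — this equals column 1 of H (binary 0001), so error is at position 1.
Correct: flip bit 1 of r = 101100100000000 to get c = 001100100000000.


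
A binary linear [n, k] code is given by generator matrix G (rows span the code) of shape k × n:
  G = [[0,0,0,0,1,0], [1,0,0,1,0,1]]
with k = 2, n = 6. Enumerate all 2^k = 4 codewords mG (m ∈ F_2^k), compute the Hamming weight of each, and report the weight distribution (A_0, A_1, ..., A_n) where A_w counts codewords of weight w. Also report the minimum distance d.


Weight distribution: A_0 = 1, A_1 = 1, A_3 = 1, A_4 = 1. Minimum distance d = 1.

Enumerate all 2^2 = 4 messages m ∈ F_2^2.
For each, compute codeword c = mG in F_2^6, then tally its weight.
  m = 00 → c = 000000, weight = 0.
  m = 10 → c = 000010, weight = 1.
  m = 01 → c = 100101, weight = 3.
  m = 11 → c = 100111, weight = 4.
Tally weights:
  weight 0: 1 codewords.
  weight 1: 1 codewords.
  weight 3: 1 codewords.
  weight 4: 1 codewords.
Minimum distance d = smallest w > 0 with A_w > 0 = 1.
Sanity: Σ A_w = 4 = 2^2 = 4 ✓.


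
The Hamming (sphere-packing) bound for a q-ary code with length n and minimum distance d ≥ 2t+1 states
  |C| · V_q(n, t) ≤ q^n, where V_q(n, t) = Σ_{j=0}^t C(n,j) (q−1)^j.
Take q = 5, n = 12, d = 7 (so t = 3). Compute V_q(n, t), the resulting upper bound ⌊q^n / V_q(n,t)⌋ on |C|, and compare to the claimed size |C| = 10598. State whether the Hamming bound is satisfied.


V_q(n, t) = 15185, q^n = 244140625, Hamming bound = 16077, |C| = 10598 ≤ bound (satisfied).

Step 1: Compute V_q(n, t) = Σ_{j=0}^3 C(n, j) (q−1)^j.
  j = 0: C(12,0)·(4)^0 = 1·1 = 1.
  j = 1: C(12,1)·(4)^1 = 12·4 = 48.
  j = 2: C(12,2)·(4)^2 = 66·16 = 1056.
  j = 3: C(12,3)·(4)^3 = 220·64 = 14080.
  V_q(n, t) = 1 + 48 + 1056 + 14080 = 15185.
Step 2: q^n = 5^12 = 244140625.
Step 3: Hamming bound ⌊q^n / V_q(n,t)⌋ = ⌊244140625/15185⌋ = 16077.
Step 4: Compare |C| = 10598 to 16077: satisfied.
The claimed |C| lies below the Hamming bound.


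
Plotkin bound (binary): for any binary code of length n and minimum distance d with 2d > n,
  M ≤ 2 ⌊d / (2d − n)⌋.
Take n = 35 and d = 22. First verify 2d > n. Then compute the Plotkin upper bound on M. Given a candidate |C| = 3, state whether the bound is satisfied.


Plotkin bound M ≤ 4; given |C| = 3 ≤ bound (satisfied).

Check applicability: 2d = 44, n = 35.
2d − n = 9 > 0, so Plotkin applies.
Compute d/(2d−n) = 22/9 ≈ 2.4444.
⌊d/(2d−n)⌋ = 2.
Plotkin bound: M ≤ 2·2 = 4.
Given |C| = 3, check: satisfied.
This |C| is below the Plotkin bound.


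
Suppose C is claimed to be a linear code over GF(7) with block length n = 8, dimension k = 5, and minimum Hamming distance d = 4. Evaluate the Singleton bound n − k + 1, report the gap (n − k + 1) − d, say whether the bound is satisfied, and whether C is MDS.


Singleton RHS = n − k + 1 = 4, slack = 0, bound satisfied, MDS.

Singleton bound: d ≤ n − k + 1.
Here n = 8, k = 5, so n − k + 1 = 4.
Given d = 4, check d ≤ 4: YES.
Slack = (n − k + 1) − d = 0.
The code is MDS (slack = 0).
Description: the claimed parameters are [8, 5, 4]_7; such a code would be MDS (meets Singleton bound).


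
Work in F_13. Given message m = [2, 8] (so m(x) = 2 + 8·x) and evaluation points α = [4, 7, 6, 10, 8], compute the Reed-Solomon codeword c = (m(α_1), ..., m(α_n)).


c = [8, 6, 11, 4, 1]

Message polynomial: m(x) = 2 + 8·x (mod 13).
For each evaluation point α_i, compute m(α_i) mod 13:
  α_1 = 4: Horner steps 8 → 8, so m(4) = 8.
  α_2 = 7: Horner steps 8 → 6, so m(7) = 6.
  α_3 = 6: Horner steps 8 → 11, so m(6) = 11.
  α_4 = 10: Horner steps 8 → 4, so m(10) = 4.
  α_5 = 8: Horner steps 8 → 1, so m(8) = 1.
Codeword c = [8, 6, 11, 4, 1] ∈ F_13^5.


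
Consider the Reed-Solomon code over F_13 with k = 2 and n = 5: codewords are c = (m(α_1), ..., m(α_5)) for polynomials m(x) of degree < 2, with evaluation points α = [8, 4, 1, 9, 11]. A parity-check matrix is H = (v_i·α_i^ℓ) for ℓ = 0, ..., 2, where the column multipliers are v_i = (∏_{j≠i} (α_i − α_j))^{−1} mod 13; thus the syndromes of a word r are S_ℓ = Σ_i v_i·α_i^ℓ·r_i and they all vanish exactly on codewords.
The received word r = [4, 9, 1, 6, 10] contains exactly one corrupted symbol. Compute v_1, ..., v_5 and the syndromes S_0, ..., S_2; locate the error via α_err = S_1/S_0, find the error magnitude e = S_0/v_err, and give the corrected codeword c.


S = (8, 8, 8), error at position 3, error magnitude e = 11, c = [4, 9, 3, 6, 10].

Step 1: column multipliers v_i = (∏_{j≠i}(α_i − α_j))^{−1} mod 13.
  i = 1 (α = 8): (8−4)(8−1)(8−9)(8−11) = 4·7·(−1)·(−3) = 84 ≡ 6, so v_1 = 6^{−1} = 11 (mod 13).
  i = 2 (α = 4): (4−8)(4−1)(4−9)(4−11) = (−4)·3·(−5)·(−7) = −420 ≡ 9, so v_2 = 9^{−1} = 3 (mod 13).
  i = 3 (α = 1): (1−8)(1−4)(1−9)(1−11) = (−7)·(−3)·(−8)·(−10) = 1680 ≡ 3, so v_3 = 3^{−1} = 9 (mod 13).
  i = 4 (α = 9): (9−8)(9−4)(9−1)(9−11) = 1·5·8·(−2) = −80 ≡ 11, so v_4 = 11^{−1} = 6 (mod 13).
  i = 5 (α = 11): (11−8)(11−4)(11−1)(11−9) = 3·7·10·2 = 420 ≡ 4, so v_5 = 4^{−1} = 10 (mod 13).
  v = [11, 3, 9, 6, 10].
Step 2: syndromes of r = [4, 9, 1, 6, 10] (all sums mod 13).
  S_0 = Σ v_i r_i = 11·4 + 3·9 + 9·1 + 6·6 + 10·10 = 216 ≡ 8.
  S_1 = Σ v_i α_i r_i = 11·8·4 + 3·4·9 + 9·1·1 + 6·9·6 + 10·11·10 = 1893 ≡ 8.
  α_i^2 mod 13 = [12, 3, 1, 3, 4].
  S_2 = Σ v_i α_i^2 r_i = 11·12·4 + 3·3·9 + 9·1·1 + 6·3·6 + 10·4·10 = 1126 ≡ 8.
  S = (8, 8, 8) ≠ 0, so r is not a codeword (an error is present).
Step 3: locate the error. For a single error e at position i, S_ℓ = v_i·e·α_i^ℓ, so α_err = S_1/S_0.
  S_0^{−1} = 8^{−1} = 5 (mod 13), so α_err = 8·5 = 40 ≡ 1 = α_3. Error position i = 3.
  Consistency check: S_2/S_1 = 8·5 = 40 ≡ 1 = α_err ✓ (single-error assumption holds).
Step 4: error magnitude e = S_0/v_3 = S_0·∏_{j≠3}(α_3 − α_j) = 8·3 = 24 ≡ 11 (mod 13).
Step 5: correct position 3: c_3 = r_3 − e = 1 − 11 ≡ 3 (mod 13). Hence c = [4, 9, 3, 6, 10].
  Check: interpolating c through the α_i gives m(x) = 1 + 2·x (degree < 2) with m(α_i) = c_i for every i, so c is indeed a codeword.


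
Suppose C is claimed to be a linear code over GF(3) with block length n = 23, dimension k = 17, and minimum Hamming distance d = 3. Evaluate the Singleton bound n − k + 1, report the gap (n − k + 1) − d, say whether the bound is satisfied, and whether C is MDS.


Singleton RHS = n − k + 1 = 7, slack = 4, bound satisfied, not MDS.

Singleton bound: d ≤ n − k + 1.
Here n = 23, k = 17, so n − k + 1 = 7.
Given d = 3, check d ≤ 7: YES.
Slack = (n − k + 1) − d = 4.
The code is NOT MDS (slack = 4 > 0).
Description: the claimed parameters are [23, 17, 3]_3; such a code would be non-MDS.


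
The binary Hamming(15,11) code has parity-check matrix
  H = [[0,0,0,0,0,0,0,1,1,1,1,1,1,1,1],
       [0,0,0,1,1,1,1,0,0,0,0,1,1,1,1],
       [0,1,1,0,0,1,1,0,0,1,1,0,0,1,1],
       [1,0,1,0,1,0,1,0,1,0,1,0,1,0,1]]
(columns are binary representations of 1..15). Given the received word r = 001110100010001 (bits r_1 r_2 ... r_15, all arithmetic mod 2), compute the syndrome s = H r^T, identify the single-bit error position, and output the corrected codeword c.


s = (0, 0, 0, 1)^T, error position = 1, corrected codeword c = 101110100010001

Compute s = H r^T mod 2 one row at a time:
  s_1 = 0 + 0 + 0 + 1 + 0 + 0 + 0 + 1 = 2 ≡ 0 (mod 2).
  s_2 = 1 + 1 + 0 + 1 + 0 + 0 + 0 + 1 = 4 ≡ 0 (mod 2).
  s_3 = 0 + 1 + 0 + 1 + 0 + 1 + 0 + 1 = 4 ≡ 0 (mod 2).
  s_4 = 0 + 1 + 1 + 1 + 0 + 1 + 0 + 1 = 5 ≡ 1 (mod 2).
s = (0, 0, 0, 1)^T — this equals column 1 of H (binary 0001), so error is at position 1.
Correct: flip bit 1 of r = 001110100010001 to get c = 101110100010001.


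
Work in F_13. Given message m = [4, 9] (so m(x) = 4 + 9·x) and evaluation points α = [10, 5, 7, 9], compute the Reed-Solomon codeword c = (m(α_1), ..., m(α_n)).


c = [3, 10, 2, 7]

Message polynomial: m(x) = 4 + 9·x (mod 13).
For each evaluation point α_i, compute m(α_i) mod 13:
  α_1 = 10: Horner steps 9 → 3, so m(10) = 3.
  α_2 = 5: Horner steps 9 → 10, so m(5) = 10.
  α_3 = 7: Horner steps 9 → 2, so m(7) = 2.
  α_4 = 9: Horner steps 9 → 7, so m(9) = 7.
Codeword c = [3, 10, 2, 7] ∈ F_13^4.


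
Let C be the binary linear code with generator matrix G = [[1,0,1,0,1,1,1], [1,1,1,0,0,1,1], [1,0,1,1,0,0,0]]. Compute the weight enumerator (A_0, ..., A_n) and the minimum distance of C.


Weight distribution: A_0 = 1, A_2 = 1, A_3 = 1, A_4 = 2, A_5 = 3. Minimum distance d = 2.

Enumerate all 2^3 = 8 messages m ∈ F_2^3.
For each, compute codeword c = mG in F_2^7, then tally its weight.
  m = 000 → c = 0000000, weight = 0.
  m = 100 → c = 1010111, weight = 5.
  m = 010 → c = 1110011, weight = 5.
  m = 110 → c = 0100100, weight = 2.
  m = 001 → c = 1011000, weight = 3.
  m = 101 → c = 0001111, weight = 4.
  m = 011 → c = 0101011, weight = 4.
  m = 111 → c = 1111100, weight = 5.
Tally weights:
  weight 0: 1 codewords.
  weight 2: 1 codewords.
  weight 3: 1 codewords.
  weight 4: 2 codewords.
  weight 5: 3 codewords.
Minimum distance d = smallest w > 0 with A_w > 0 = 2.
Sanity: Σ A_w = 8 = 2^3 = 8 ✓.


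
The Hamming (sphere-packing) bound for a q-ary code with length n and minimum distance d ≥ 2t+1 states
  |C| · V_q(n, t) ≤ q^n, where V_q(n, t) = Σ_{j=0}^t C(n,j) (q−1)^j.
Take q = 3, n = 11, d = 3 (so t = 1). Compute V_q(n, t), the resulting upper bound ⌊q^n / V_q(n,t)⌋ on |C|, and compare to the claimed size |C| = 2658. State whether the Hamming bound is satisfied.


V_q(n, t) = 23, q^n = 177147, Hamming bound = 7702, |C| = 2658 ≤ bound (satisfied).

Step 1: Compute V_q(n, t) = Σ_{j=0}^1 C(n, j) (q−1)^j.
  j = 0: C(11,0)·(2)^0 = 1·1 = 1.
  j = 1: C(11,1)·(2)^1 = 11·2 = 22.
  V_q(n, t) = 1 + 22 = 23.
Step 2: q^n = 3^11 = 177147.
Step 3: Hamming bound ⌊q^n / V_q(n,t)⌋ = ⌊177147/23⌋ = 7702.
Step 4: Compare |C| = 2658 to 7702: satisfied.
The claimed |C| lies below the Hamming bound.


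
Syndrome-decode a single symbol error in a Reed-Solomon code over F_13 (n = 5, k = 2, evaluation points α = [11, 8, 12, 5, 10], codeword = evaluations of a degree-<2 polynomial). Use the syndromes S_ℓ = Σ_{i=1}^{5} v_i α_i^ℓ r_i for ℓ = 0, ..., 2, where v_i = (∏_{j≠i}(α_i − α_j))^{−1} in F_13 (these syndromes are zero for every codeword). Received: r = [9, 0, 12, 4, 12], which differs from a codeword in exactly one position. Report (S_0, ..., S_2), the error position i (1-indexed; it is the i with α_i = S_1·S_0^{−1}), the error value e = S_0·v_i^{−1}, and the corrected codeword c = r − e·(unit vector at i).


S = (12, 3, 4), error at position 5, error magnitude e = 6, c = [9, 0, 12, 4, 6].

Step 1: column multipliers v_i = (∏_{j≠i}(α_i − α_j))^{−1} mod 13.
  i = 1 (α = 11): (11−8)(11−12)(11−5)(11−10) = 3·(−1)·6·1 = −18 ≡ 8, so v_1 = 8^{−1} = 5 (mod 13).
  i = 2 (α = 8): (8−11)(8−12)(8−5)(8−10) = (−3)·(−4)·3·(−2) = −72 ≡ 6, so v_2 = 6^{−1} = 11 (mod 13).
  i = 3 (α = 12): (12−11)(12−8)(12−5)(12−10) = 1·4·7·2 = 56 ≡ 4, so v_3 = 4^{−1} = 10 (mod 13).
  i = 4 (α = 5): (5−11)(5−8)(5−12)(5−10) = (−6)·(−3)·(−7)·(−5) = 630 ≡ 6, so v_4 = 6^{−1} = 11 (mod 13).
  i = 5 (α = 10): (10−11)(10−8)(10−12)(10−5) = (−1)·2·(−2)·5 = 20 ≡ 7, so v_5 = 7^{−1} = 2 (mod 13).
  v = [5, 11, 10, 11, 2].
Step 2: syndromes of r = [9, 0, 12, 4, 12] (all sums mod 13).
  S_0 = Σ v_i r_i = 5·9 + 11·0 + 10·12 + 11·4 + 2·12 = 233 ≡ 12.
  S_1 = Σ v_i α_i r_i = 5·11·9 + 11·8·0 + 10·12·12 + 11·5·4 + 2·10·12 = 2395 ≡ 3.
  α_i^2 mod 13 = [4, 12, 1, 12, 9].
  S_2 = Σ v_i α_i^2 r_i = 5·4·9 + 11·12·0 + 10·1·12 + 11·12·4 + 2·9·12 = 1044 ≡ 4.
  S = (12, 3, 4) ≠ 0, so r is not a codeword (an error is present).
Step 3: locate the error. For a single error e at position i, S_ℓ = v_i·e·α_i^ℓ, so α_err = S_1/S_0.
  S_0^{−1} = 12^{−1} = 12 (mod 13), so α_err = 3·12 = 36 ≡ 10 = α_5. Error position i = 5.
  Consistency check: S_2/S_1 = 4·9 = 36 ≡ 10 = α_err ✓ (single-error assumption holds).
Step 4: error magnitude e = S_0/v_5 = S_0·∏_{j≠5}(α_5 − α_j) = 12·7 = 84 ≡ 6 (mod 13).
Step 5: correct position 5: c_5 = r_5 − e = 12 − 6 ≡ 6 (mod 13). Hence c = [9, 0, 12, 4, 6].
  Check: interpolating c through the α_i gives m(x) = 2 + 3·x (degree < 2) with m(α_i) = c_i for every i, so c is indeed a codeword.


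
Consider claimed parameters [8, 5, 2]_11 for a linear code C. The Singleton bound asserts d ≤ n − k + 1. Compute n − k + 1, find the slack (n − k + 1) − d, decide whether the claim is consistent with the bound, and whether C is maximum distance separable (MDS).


Singleton RHS = n − k + 1 = 4, slack = 2, bound satisfied, not MDS.

Singleton bound: d ≤ n − k + 1.
Here n = 8, k = 5, so n − k + 1 = 4.
Given d = 2, check d ≤ 4: YES.
Slack = (n − k + 1) − d = 2.
The code is NOT MDS (slack = 2 > 0).
Description: the claimed parameters are [8, 5, 2]_11; such a code would be non-MDS.


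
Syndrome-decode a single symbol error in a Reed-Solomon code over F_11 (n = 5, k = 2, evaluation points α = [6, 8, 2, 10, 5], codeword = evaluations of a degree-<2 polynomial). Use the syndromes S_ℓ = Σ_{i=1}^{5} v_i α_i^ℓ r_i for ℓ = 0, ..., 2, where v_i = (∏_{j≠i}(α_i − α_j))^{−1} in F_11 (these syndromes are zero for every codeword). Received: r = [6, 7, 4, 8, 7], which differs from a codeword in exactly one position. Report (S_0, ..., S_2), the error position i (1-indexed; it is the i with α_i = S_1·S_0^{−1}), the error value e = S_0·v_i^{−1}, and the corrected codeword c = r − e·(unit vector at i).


S = (4, 9, 1), error at position 5, error magnitude e = 7, c = [6, 7, 4, 8, 0].

Step 1: column multipliers v_i = (∏_{j≠i}(α_i − α_j))^{−1} mod 11.
  i = 1 (α = 6): (6−8)(6−2)(6−10)(6−5) = (−2)·4·(−4)·1 = 32 ≡ 10, so v_1 = 10^{−1} = 10 (mod 11).
  i = 2 (α = 8): (8−6)(8−2)(8−10)(8−5) = 2·6·(−2)·3 = −72 ≡ 5, so v_2 = 5^{−1} = 9 (mod 11).
  i = 3 (α = 2): (2−6)(2−8)(2−10)(2−5) = (−4)·(−6)·(−8)·(−3) = 576 ≡ 4, so v_3 = 4^{−1} = 3 (mod 11).
  i = 4 (α = 10): (10−6)(10−8)(10−2)(10−5) = 4·2·8·5 = 320 ≡ 1, so v_4 = 1^{−1} = 1 (mod 11).
  i = 5 (α = 5): (5−6)(5−8)(5−2)(5−10) = (−1)·(−3)·3·(−5) = −45 ≡ 10, so v_5 = 10^{−1} = 10 (mod 11).
  v = [10, 9, 3, 1, 10].
Step 2: syndromes of r = [6, 7, 4, 8, 7] (all sums mod 11).
  S_0 = Σ v_i r_i = 10·6 + 9·7 + 3·4 + 1·8 + 10·7 = 213 ≡ 4.
  S_1 = Σ v_i α_i r_i = 10·6·6 + 9·8·7 + 3·2·4 + 1·10·8 + 10·5·7 = 1318 ≡ 9.
  α_i^2 mod 11 = [3, 9, 4, 1, 3].
  S_2 = Σ v_i α_i^2 r_i = 10·3·6 + 9·9·7 + 3·4·4 + 1·1·8 + 10·3·7 = 1013 ≡ 1.
  S = (4, 9, 1) ≠ 0, so r is not a codeword (an error is present).
Step 3: locate the error. For a single error e at position i, S_ℓ = v_i·e·α_i^ℓ, so α_err = S_1/S_0.
  S_0^{−1} = 4^{−1} = 3 (mod 11), so α_err = 9·3 = 27 ≡ 5 = α_5. Error position i = 5.
  Consistency check: S_2/S_1 = 1·5 = 5 ≡ 5 = α_err ✓ (single-error assumption holds).
Step 4: error magnitude e = S_0/v_5 = S_0·∏_{j≠5}(α_5 − α_j) = 4·10 = 40 ≡ 7 (mod 11).
Step 5: correct position 5: c_5 = r_5 − e = 7 − 7 ≡ 0 (mod 11). Hence c = [6, 7, 4, 8, 0].
  Check: interpolating c through the α_i gives m(x) = 3 + 6·x (degree < 2) with m(α_i) = c_i for every i, so c is indeed a codeword.


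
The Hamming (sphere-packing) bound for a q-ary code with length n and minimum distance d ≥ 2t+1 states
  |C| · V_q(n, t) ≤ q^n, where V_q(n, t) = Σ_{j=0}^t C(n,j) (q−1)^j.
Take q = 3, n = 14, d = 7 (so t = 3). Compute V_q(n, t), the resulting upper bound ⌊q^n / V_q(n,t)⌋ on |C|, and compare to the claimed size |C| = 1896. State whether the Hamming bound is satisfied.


V_q(n, t) = 3305, q^n = 4782969, Hamming bound = 1447, |C| = 1896 > bound (violated).

Step 1: Compute V_q(n, t) = Σ_{j=0}^3 C(n, j) (q−1)^j.
  j = 0: C(14,0)·(2)^0 = 1·1 = 1.
  j = 1: C(14,1)·(2)^1 = 14·2 = 28.
  j = 2: C(14,2)·(2)^2 = 91·4 = 364.
  j = 3: C(14,3)·(2)^3 = 364·8 = 2912.
  V_q(n, t) = 1 + 28 + 364 + 2912 = 3305.
Step 2: q^n = 3^14 = 4782969.
Step 3: Hamming bound ⌊q^n / V_q(n,t)⌋ = ⌊4782969/3305⌋ = 1447.
Step 4: Compare |C| = 1896 to 1447: violated.
The claimed |C| lies above the Hamming bound, so no 3-ary code of length 14 with d ≥ 7 can have 1896 codewords.


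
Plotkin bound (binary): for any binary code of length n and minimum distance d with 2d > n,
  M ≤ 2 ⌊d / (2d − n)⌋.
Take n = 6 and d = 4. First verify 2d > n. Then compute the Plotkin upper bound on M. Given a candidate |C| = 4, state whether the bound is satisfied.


Plotkin bound M ≤ 4; given |C| = 4 ≤ bound (satisfied).

Check applicability: 2d = 8, n = 6.
2d − n = 2 > 0, so Plotkin applies.
Compute d/(2d−n) = 4/2 ≈ 2.0000.
⌊d/(2d−n)⌋ = 2.
Plotkin bound: M ≤ 2·2 = 4.
Given |C| = 4, check: satisfied.
This |C| is at the Plotkin bound.


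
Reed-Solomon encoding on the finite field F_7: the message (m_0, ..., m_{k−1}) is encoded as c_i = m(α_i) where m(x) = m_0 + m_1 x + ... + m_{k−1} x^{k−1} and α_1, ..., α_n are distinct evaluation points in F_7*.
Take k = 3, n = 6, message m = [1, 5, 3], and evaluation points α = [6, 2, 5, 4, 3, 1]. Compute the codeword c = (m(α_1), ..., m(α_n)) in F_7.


c = [6, 2, 3, 6, 1, 2]

Message polynomial: m(x) = 1 + 5·x + 3·x^2 (mod 7).
For each evaluation point α_i, compute m(α_i) mod 7:
  α_1 = 6: Horner steps 3 → 2 → 6, so m(6) = 6.
  α_2 = 2: Horner steps 3 → 4 → 2, so m(2) = 2.
  α_3 = 5: Horner steps 3 → 6 → 3, so m(5) = 3.
  α_4 = 4: Horner steps 3 → 3 → 6, so m(4) = 6.
  α_5 = 3: Horner steps 3 → 0 → 1, so m(3) = 1.
  α_6 = 1: Horner steps 3 → 1 → 2, so m(1) = 2.
Codeword c = [6, 2, 3, 6, 1, 2] ∈ F_7^6.


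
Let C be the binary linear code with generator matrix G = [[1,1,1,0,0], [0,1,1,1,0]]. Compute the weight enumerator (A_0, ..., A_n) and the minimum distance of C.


Weight distribution: A_0 = 1, A_2 = 1, A_3 = 2. Minimum distance d = 2.

Enumerate all 2^2 = 4 messages m ∈ F_2^2.
For each, compute codeword c = mG in F_2^5, then tally its weight.
  m = 00 → c = 00000, weight = 0.
  m = 10 → c = 11100, weight = 3.
  m = 01 → c = 01110, weight = 3.
  m = 11 → c = 10010, weight = 2.
Tally weights:
  weight 0: 1 codewords.
  weight 2: 1 codewords.
  weight 3: 2 codewords.
Minimum distance d = smallest w > 0 with A_w > 0 = 2.
Sanity: Σ A_w = 4 = 2^2 = 4 ✓.


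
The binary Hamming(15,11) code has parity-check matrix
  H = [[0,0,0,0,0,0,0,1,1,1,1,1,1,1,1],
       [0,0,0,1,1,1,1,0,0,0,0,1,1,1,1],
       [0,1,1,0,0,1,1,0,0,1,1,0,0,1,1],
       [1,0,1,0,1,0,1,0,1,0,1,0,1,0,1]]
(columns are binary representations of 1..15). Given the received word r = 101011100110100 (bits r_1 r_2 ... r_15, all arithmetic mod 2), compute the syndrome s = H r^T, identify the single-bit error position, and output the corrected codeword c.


s = (1, 0, 1, 0)^T, error position = 10, corrected codeword c = 101011100010100

Compute s = H r^T mod 2 one row at a time:
  s_1 = 0 + 0 + 1 + 1 + 0 + 1 + 0 + 0 = 3 ≡ 1 (mod 2).
  s_2 = 0 + 1 + 1 + 1 + 0 + 1 + 0 + 0 = 4 ≡ 0 (mod 2).
  s_3 = 0 + 1 + 1 + 1 + 1 + 1 + 0 + 0 = 5 ≡ 1 (mod 2).
  s_4 = 1 + 1 + 1 + 1 + 0 + 1 + 1 + 0 = 6 ≡ 0 (mod 2).
s = (1, 0, 1, 0)^T — this equals column 10 of H (binary 1010), so error is at position 10.
Correct: flip bit 10 of r = 101011100110100 to get c = 101011100010100.


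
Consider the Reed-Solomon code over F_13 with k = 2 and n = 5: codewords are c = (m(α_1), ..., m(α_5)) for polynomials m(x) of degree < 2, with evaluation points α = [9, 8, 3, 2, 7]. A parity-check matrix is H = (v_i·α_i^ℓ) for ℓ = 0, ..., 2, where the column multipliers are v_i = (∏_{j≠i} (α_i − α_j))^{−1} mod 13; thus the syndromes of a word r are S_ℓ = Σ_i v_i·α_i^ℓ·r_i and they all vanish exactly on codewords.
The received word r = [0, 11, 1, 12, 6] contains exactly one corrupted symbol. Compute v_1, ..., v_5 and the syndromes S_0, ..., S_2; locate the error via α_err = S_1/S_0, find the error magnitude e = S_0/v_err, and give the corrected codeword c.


S = (10, 5, 9), error at position 5, error magnitude e = 10, c = [0, 11, 1, 12, 9].

Step 1: column multipliers v_i = (∏_{j≠i}(α_i − α_j))^{−1} mod 13.
  i = 1 (α = 9): (9−8)(9−3)(9−2)(9−7) = 1·6·7·2 = 84 ≡ 6, so v_1 = 6^{−1} = 11 (mod 13).
  i = 2 (α = 8): (8−9)(8−3)(8−2)(8−7) = (−1)·5·6·1 = −30 ≡ 9, so v_2 = 9^{−1} = 3 (mod 13).
  i = 3 (α = 3): (3−9)(3−8)(3−2)(3−7) = (−6)·(−5)·1·(−4) = −120 ≡ 10, so v_3 = 10^{−1} = 4 (mod 13).
  i = 4 (α = 2): (2−9)(2−8)(2−3)(2−7) = (−7)·(−6)·(−1)·(−5) = 210 ≡ 2, so v_4 = 2^{−1} = 7 (mod 13).
  i = 5 (α = 7): (7−9)(7−8)(7−3)(7−2) = (−2)·(−1)·4·5 = 40 ≡ 1, so v_5 = 1^{−1} = 1 (mod 13).
  v = [11, 3, 4, 7, 1].
Step 2: syndromes of r = [0, 11, 1, 12, 6] (all sums mod 13).
  S_0 = Σ v_i r_i = 11·0 + 3·11 + 4·1 + 7·12 + 1·6 = 127 ≡ 10.
  S_1 = Σ v_i α_i r_i = 11·9·0 + 3·8·11 + 4·3·1 + 7·2·12 + 1·7·6 = 486 ≡ 5.
  α_i^2 mod 13 = [3, 12, 9, 4, 10].
  S_2 = Σ v_i α_i^2 r_i = 11·3·0 + 3·12·11 + 4·9·1 + 7·4·12 + 1·10·6 = 828 ≡ 9.
  S = (10, 5, 9) ≠ 0, so r is not a codeword (an error is present).
Step 3: locate the error. For a single error e at position i, S_ℓ = v_i·e·α_i^ℓ, so α_err = S_1/S_0.
  S_0^{−1} = 10^{−1} = 4 (mod 13), so α_err = 5·4 = 20 ≡ 7 = α_5. Error position i = 5.
  Consistency check: S_2/S_1 = 9·8 = 72 ≡ 7 = α_err ✓ (single-error assumption holds).
Step 4: error magnitude e = S_0/v_5 = S_0·∏_{j≠5}(α_5 − α_j) = 10·1 = 10 ≡ 10 (mod 13).
Step 5: correct position 5: c_5 = r_5 − e = 6 − 10 ≡ 9 (mod 13). Hence c = [0, 11, 1, 12, 9].
  Check: interpolating c through the α_i gives m(x) = 8 + 2·x (degree < 2) with m(α_i) = c_i for every i, so c is indeed a codeword.


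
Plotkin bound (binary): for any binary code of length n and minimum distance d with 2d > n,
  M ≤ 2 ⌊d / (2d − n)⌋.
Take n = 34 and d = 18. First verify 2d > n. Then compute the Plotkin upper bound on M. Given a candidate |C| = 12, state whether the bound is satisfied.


Plotkin bound M ≤ 18; given |C| = 12 ≤ bound (satisfied).

Check applicability: 2d = 36, n = 34.
2d − n = 2 > 0, so Plotkin applies.
Compute d/(2d−n) = 18/2 ≈ 9.0000.
⌊d/(2d−n)⌋ = 9.
Plotkin bound: M ≤ 2·9 = 18.
Given |C| = 12, check: satisfied.
This |C| is below the Plotkin bound.


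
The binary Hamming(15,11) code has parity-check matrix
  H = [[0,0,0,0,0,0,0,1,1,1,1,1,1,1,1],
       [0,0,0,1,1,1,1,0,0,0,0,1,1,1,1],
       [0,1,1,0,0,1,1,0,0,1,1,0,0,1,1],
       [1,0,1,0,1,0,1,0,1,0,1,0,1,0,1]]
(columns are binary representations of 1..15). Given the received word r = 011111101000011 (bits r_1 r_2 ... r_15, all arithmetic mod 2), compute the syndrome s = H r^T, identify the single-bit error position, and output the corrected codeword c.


s = (1, 0, 0, 1)^T, error position = 9, corrected codeword c = 011111100000011

Compute s = H r^T mod 2 one row at a time:
  s_1 = 0 + 1 + 0 + 0 + 0 + 0 + 1 + 1 = 3 ≡ 1 (mod 2).
  s_2 = 1 + 1 + 1 + 1 + 0 + 0 + 1 + 1 = 6 ≡ 0 (mod 2).
  s_3 = 1 + 1 + 1 + 1 + 0 + 0 + 1 + 1 = 6 ≡ 0 (mod 2).
  s_4 = 0 + 1 + 1 + 1 + 1 + 0 + 0 + 1 = 5 ≡ 1 (mod 2).
s = (1, 0, 0, 1)^T — this equals column 9 of H (binary 1001), so error is at position 9.
Correct: flip bit 9 of r = 011111101000011 to get c = 011111100000011.


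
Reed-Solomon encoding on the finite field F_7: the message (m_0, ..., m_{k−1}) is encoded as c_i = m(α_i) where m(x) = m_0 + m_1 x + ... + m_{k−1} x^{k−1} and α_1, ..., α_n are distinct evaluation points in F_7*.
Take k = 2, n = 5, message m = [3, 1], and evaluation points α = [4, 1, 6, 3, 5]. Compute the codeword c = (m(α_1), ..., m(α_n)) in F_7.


c = [0, 4, 2, 6, 1]

Message polynomial: m(x) = 3 + 1·x (mod 7).
For each evaluation point α_i, compute m(α_i) mod 7:
  α_1 = 4: Horner steps 1 → 0, so m(4) = 0.
  α_2 = 1: Horner steps 1 → 4, so m(1) = 4.
  α_3 = 6: Horner steps 1 → 2, so m(6) = 2.
  α_4 = 3: Horner steps 1 → 6, so m(3) = 6.
  α_5 = 5: Horner steps 1 → 1, so m(5) = 1.
Codeword c = [0, 4, 2, 6, 1] ∈ F_7^5.


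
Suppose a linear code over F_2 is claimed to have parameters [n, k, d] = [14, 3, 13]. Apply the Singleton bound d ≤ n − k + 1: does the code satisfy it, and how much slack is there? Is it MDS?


Singleton RHS = n − k + 1 = 12, slack = -1, bound violated (no such code; not MDS).

Singleton bound: d ≤ n − k + 1.
Here n = 14, k = 3, so n − k + 1 = 12.
Given d = 13, check d ≤ 12: NO.
Slack = (n − k + 1) − d = -1.
The slack is negative: d = 13 exceeds n − k + 1 = 12 by 1, so the Singleton bound is violated and no linear [14, 3, 13]_2 code can exist. In particular it is not MDS (MDS requires d = n − k + 1 exactly).
Description: the claimed parameters are [14, 3, 13]_2; such a code would be impossible (violates the Singleton bound).


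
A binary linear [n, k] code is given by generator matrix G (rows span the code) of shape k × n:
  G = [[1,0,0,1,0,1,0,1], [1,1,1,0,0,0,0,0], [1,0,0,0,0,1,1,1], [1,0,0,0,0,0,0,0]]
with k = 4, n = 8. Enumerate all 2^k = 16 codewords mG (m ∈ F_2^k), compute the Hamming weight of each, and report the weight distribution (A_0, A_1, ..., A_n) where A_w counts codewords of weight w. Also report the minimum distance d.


Weight distribution: A_0 = 1, A_1 = 1, A_2 = 2, A_3 = 4, A_4 = 3, A_5 = 3, A_6 = 2. Minimum distance d = 1.

Enumerate all 2^4 = 16 messages m ∈ F_2^4.
For each, compute codeword c = mG in F_2^8, then tally its weight.
  m = 0000 → c = 00000000, weight = 0.
  m = 1000 → c = 10010101, weight = 4.
  m = 0100 → c = 11100000, weight = 3.
  m = 1100 → c = 01110101, weight = 5.
  m = 0010 → c = 10000111, weight = 4.
  m = 1010 → c = 00010010, weight = 2.
  m = 0110 → c = 01100111, weight = 5.
  m = 1110 → c = 11110010, weight = 5.
  m = 0001 → c = 10000000, weight = 1.
  m = 1001 → c = 00010101, weight = 3.
  m = 0101 → c = 01100000, weight = 2.
  m = 1101 → c = 11110101, weight = 6.
  m = 0011 → c = 00000111, weight = 3.
  m = 1011 → c = 10010010, weight = 3.
  m = 0111 → c = 11100111, weight = 6.
  m = 1111 → c = 01110010, weight = 4.
Tally weights:
  weight 0: 1 codewords.
  weight 1: 1 codewords.
  weight 2: 2 codewords.
  weight 3: 4 codewords.
  weight 4: 3 codewords.
  weight 5: 3 codewords.
  weight 6: 2 codewords.
Minimum distance d = smallest w > 0 with A_w > 0 = 1.
Sanity: Σ A_w = 16 = 2^4 = 16 ✓.


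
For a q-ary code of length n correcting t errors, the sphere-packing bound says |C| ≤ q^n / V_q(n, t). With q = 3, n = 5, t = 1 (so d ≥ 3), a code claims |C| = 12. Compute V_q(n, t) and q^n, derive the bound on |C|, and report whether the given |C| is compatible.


V_q(n, t) = 11, q^n = 243, Hamming bound = 22, |C| = 12 ≤ bound (satisfied).

Step 1: Compute V_q(n, t) = Σ_{j=0}^1 C(n, j) (q−1)^j.
  j = 0: C(5,0)·(2)^0 = 1·1 = 1.
  j = 1: C(5,1)·(2)^1 = 5·2 = 10.
  V_q(n, t) = 1 + 10 = 11.
Step 2: q^n = 3^5 = 243.
Step 3: Hamming bound ⌊q^n / V_q(n,t)⌋ = ⌊243/11⌋ = 22.
Step 4: Compare |C| = 12 to 22: satisfied.
The claimed |C| lies below the Hamming bound.


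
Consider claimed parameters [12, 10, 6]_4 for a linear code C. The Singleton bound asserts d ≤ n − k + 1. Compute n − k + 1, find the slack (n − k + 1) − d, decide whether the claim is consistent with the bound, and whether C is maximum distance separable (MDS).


Singleton RHS = n − k + 1 = 3, slack = -3, bound violated (no such code; not MDS).

Singleton bound: d ≤ n − k + 1.
Here n = 12, k = 10, so n − k + 1 = 3.
Given d = 6, check d ≤ 3: NO.
Slack = (n − k + 1) − d = -3.
The slack is negative: d = 6 exceeds n − k + 1 = 3 by 3, so the Singleton bound is violated and no linear [12, 10, 6]_4 code can exist. In particular it is not MDS (MDS requires d = n − k + 1 exactly).
Description: the claimed parameters are [12, 10, 6]_4; such a code would be impossible (violates the Singleton bound).


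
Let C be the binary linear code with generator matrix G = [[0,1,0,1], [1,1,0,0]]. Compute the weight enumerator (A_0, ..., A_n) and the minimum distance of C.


Weight distribution: A_0 = 1, A_2 = 3. Minimum distance d = 2.

Enumerate all 2^2 = 4 messages m ∈ F_2^2.
For each, compute codeword c = mG in F_2^4, then tally its weight.
  m = 00 → c = 0000, weight = 0.
  m = 10 → c = 0101, weight = 2.
  m = 01 → c = 1100, weight = 2.
  m = 11 → c = 1001, weight = 2.
Tally weights:
  weight 0: 1 codewords.
  weight 2: 3 codewords.
Minimum distance d = smallest w > 0 with A_w > 0 = 2.
Sanity: Σ A_w = 4 = 2^2 = 4 ✓.


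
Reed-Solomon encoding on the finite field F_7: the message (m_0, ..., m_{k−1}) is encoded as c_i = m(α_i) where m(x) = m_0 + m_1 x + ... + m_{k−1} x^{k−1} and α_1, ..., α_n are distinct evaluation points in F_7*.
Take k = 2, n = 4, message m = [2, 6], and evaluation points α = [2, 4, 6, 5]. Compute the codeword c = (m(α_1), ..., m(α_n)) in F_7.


c = [0, 5, 3, 4]

Message polynomial: m(x) = 2 + 6·x (mod 7).
For each evaluation point α_i, compute m(α_i) mod 7:
  α_1 = 2: Horner steps 6 → 0, so m(2) = 0.
  α_2 = 4: Horner steps 6 → 5, so m(4) = 5.
  α_3 = 6: Horner steps 6 → 3, so m(6) = 3.
  α_4 = 5: Horner steps 6 → 4, so m(5) = 4.
Codeword c = [0, 5, 3, 4] ∈ F_7^4.


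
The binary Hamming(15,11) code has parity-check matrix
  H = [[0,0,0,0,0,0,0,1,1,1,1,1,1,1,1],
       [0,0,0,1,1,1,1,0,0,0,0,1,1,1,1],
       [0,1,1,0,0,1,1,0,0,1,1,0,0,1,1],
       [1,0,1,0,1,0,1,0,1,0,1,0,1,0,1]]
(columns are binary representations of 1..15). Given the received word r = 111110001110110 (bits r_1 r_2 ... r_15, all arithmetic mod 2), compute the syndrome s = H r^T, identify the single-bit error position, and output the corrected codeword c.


s = (1, 0, 1, 0)^T, error position = 10, corrected codeword c = 111110001010110

Compute s = H r^T mod 2 one row at a time:
  s_1 = 0 + 1 + 1 + 1 + 0 + 1 + 1 + 0 = 5 ≡ 1 (mod 2).
  s_2 = 1 + 1 + 0 + 0 + 0 + 1 + 1 + 0 = 4 ≡ 0 (mod 2).
  s_3 = 1 + 1 + 0 + 0 + 1 + 1 + 1 + 0 = 5 ≡ 1 (mod 2).
  s_4 = 1 + 1 + 1 + 0 + 1 + 1 + 1 + 0 = 6 ≡ 0 (mod 2).
s = (1, 0, 1, 0)^T — this equals column 10 of H (binary 1010), so error is at position 10.
Correct: flip bit 10 of r = 111110001110110 to get c = 111110001010110.


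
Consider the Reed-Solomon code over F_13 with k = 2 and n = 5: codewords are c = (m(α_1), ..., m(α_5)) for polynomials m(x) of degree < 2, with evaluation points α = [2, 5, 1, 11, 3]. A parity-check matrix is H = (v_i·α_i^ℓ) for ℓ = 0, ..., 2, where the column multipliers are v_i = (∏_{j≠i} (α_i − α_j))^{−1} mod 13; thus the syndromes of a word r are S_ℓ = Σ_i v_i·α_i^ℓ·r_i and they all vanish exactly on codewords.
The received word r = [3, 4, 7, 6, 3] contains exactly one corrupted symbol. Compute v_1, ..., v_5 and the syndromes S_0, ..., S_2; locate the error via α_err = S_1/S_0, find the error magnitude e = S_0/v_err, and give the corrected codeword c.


S = (5, 2, 6), error at position 5, error magnitude e = 4, c = [3, 4, 7, 6, 12].

Step 1: column multipliers v_i = (∏_{j≠i}(α_i − α_j))^{−1} mod 13.
  i = 1 (α = 2): (2−5)(2−1)(2−11)(2−3) = (−3)·1·(−9)·(−1) = −27 ≡ 12, so v_1 = 12^{−1} = 12 (mod 13).
  i = 2 (α = 5): (5−2)(5−1)(5−11)(5−3) = 3·4·(−6)·2 = −144 ≡ 12, so v_2 = 12^{−1} = 12 (mod 13).
  i = 3 (α = 1): (1−2)(1−5)(1−11)(1−3) = (−1)·(−4)·(−10)·(−2) = 80 ≡ 2, so v_3 = 2^{−1} = 7 (mod 13).
  i = 4 (α = 11): (11−2)(11−5)(11−1)(11−3) = 9·6·10·8 = 4320 ≡ 4, so v_4 = 4^{−1} = 10 (mod 13).
  i = 5 (α = 3): (3−2)(3−5)(3−1)(3−11) = 1·(−2)·2·(−8) = 32 ≡ 6, so v_5 = 6^{−1} = 11 (mod 13).
  v = [12, 12, 7, 10, 11].
Step 2: syndromes of r = [3, 4, 7, 6, 3] (all sums mod 13).
  S_0 = Σ v_i r_i = 12·3 + 12·4 + 7·7 + 10·6 + 11·3 = 226 ≡ 5.
  S_1 = Σ v_i α_i r_i = 12·2·3 + 12·5·4 + 7·1·7 + 10·11·6 + 11·3·3 = 1120 ≡ 2.
  α_i^2 mod 13 = [4, 12, 1, 4, 9].
  S_2 = Σ v_i α_i^2 r_i = 12·4·3 + 12·12·4 + 7·1·7 + 10·4·6 + 11·9·3 = 1306 ≡ 6.
  S = (5, 2, 6) ≠ 0, so r is not a codeword (an error is present).
Step 3: locate the error. For a single error e at position i, S_ℓ = v_i·e·α_i^ℓ, so α_err = S_1/S_0.
  S_0^{−1} = 5^{−1} = 8 (mod 13), so α_err = 2·8 = 16 ≡ 3 = α_5. Error position i = 5.
  Consistency check: S_2/S_1 = 6·7 = 42 ≡ 3 = α_err ✓ (single-error assumption holds).
Step 4: error magnitude e = S_0/v_5 = S_0·∏_{j≠5}(α_5 − α_j) = 5·6 = 30 ≡ 4 (mod 13).
Step 5: correct position 5: c_5 = r_5 − e = 3 − 4 ≡ 12 (mod 13). Hence c = [3, 4, 7, 6, 12].
  Check: interpolating c through the α_i gives m(x) = 11 + 9·x (degree < 2) with m(α_i) = c_i for every i, so c is indeed a codeword.


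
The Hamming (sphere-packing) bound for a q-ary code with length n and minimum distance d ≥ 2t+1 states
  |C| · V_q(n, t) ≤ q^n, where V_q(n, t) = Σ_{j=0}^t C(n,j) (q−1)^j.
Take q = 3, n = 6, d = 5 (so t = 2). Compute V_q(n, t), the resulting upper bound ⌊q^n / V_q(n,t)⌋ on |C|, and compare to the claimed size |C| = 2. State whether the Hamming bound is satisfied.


V_q(n, t) = 73, q^n = 729, Hamming bound = 9, |C| = 2 ≤ bound (satisfied).

Step 1: Compute V_q(n, t) = Σ_{j=0}^2 C(n, j) (q−1)^j.
  j = 0: C(6,0)·(2)^0 = 1·1 = 1.
  j = 1: C(6,1)·(2)^1 = 6·2 = 12.
  j = 2: C(6,2)·(2)^2 = 15·4 = 60.
  V_q(n, t) = 1 + 12 + 60 = 73.
Step 2: q^n = 3^6 = 729.
Step 3: Hamming bound ⌊q^n / V_q(n,t)⌋ = ⌊729/73⌋ = 9.
Step 4: Compare |C| = 2 to 9: satisfied.
The claimed |C| lies below the Hamming bound.


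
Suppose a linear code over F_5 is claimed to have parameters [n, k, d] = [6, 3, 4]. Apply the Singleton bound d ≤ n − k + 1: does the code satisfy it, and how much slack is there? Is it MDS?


Singleton RHS = n − k + 1 = 4, slack = 0, bound satisfied, MDS.

Singleton bound: d ≤ n − k + 1.
Here n = 6, k = 3, so n − k + 1 = 4.
Given d = 4, check d ≤ 4: YES.
Slack = (n − k + 1) − d = 0.
The code is MDS (slack = 0).
Description: the claimed parameters are [6, 3, 4]_5; such a code would be MDS (meets Singleton bound).


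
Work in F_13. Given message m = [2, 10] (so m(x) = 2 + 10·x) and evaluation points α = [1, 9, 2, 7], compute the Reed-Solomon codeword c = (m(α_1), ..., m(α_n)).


c = [12, 1, 9, 7]

Message polynomial: m(x) = 2 + 10·x (mod 13).
For each evaluation point α_i, compute m(α_i) mod 13:
  α_1 = 1: Horner steps 10 → 12, so m(1) = 12.
  α_2 = 9: Horner steps 10 → 1, so m(9) = 1.
  α_3 = 2: Horner steps 10 → 9, so m(2) = 9.
  α_4 = 7: Horner steps 10 → 7, so m(7) = 7.
Codeword c = [12, 1, 9, 7] ∈ F_13^4.


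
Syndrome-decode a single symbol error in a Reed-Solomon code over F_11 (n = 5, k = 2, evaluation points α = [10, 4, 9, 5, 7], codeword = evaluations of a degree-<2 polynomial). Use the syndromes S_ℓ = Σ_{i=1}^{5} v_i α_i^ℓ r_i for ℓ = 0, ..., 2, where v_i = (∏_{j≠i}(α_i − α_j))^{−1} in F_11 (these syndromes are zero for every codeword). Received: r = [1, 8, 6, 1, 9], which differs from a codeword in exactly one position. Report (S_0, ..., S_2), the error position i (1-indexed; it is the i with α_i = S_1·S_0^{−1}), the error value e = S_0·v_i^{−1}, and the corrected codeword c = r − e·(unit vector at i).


S = (1, 10, 1), error at position 1, error magnitude e = 2, c = [10, 8, 6, 1, 9].

Step 1: column multipliers v_i = (∏_{j≠i}(α_i − α_j))^{−1} mod 11.
  i = 1 (α = 10): (10−4)(10−9)(10−5)(10−7) = 6·1·5·3 = 90 ≡ 2, so v_1 = 2^{−1} = 6 (mod 11).
  i = 2 (α = 4): (4−10)(4−9)(4−5)(4−7) = (−6)·(−5)·(−1)·(−3) = 90 ≡ 2, so v_2 = 2^{−1} = 6 (mod 11).
  i = 3 (α = 9): (9−10)(9−4)(9−5)(9−7) = (−1)·5·4·2 = −40 ≡ 4, so v_3 = 4^{−1} = 3 (mod 11).
  i = 4 (α = 5): (5−10)(5−4)(5−9)(5−7) = (−5)·1·(−4)·(−2) = −40 ≡ 4, so v_4 = 4^{−1} = 3 (mod 11).
  i = 5 (α = 7): (7−10)(7−4)(7−9)(7−5) = (−3)·3·(−2)·2 = 36 ≡ 3, so v_5 = 3^{−1} = 4 (mod 11).
  v = [6, 6, 3, 3, 4].
Step 2: syndromes of r = [1, 8, 6, 1, 9] (all sums mod 11).
  S_0 = Σ v_i r_i = 6·1 + 6·8 + 3·6 + 3·1 + 4·9 = 111 ≡ 1.
  S_1 = Σ v_i α_i r_i = 6·10·1 + 6·4·8 + 3·9·6 + 3·5·1 + 4·7·9 = 681 ≡ 10.
  α_i^2 mod 11 = [1, 5, 4, 3, 5].
  S_2 = Σ v_i α_i^2 r_i = 6·1·1 + 6·5·8 + 3·4·6 + 3·3·1 + 4·5·9 = 507 ≡ 1.
  S = (1, 10, 1) ≠ 0, so r is not a codeword (an error is present).
Step 3: locate the error. For a single error e at position i, S_ℓ = v_i·e·α_i^ℓ, so α_err = S_1/S_0.
  S_0^{−1} = 1^{−1} = 1 (mod 11), so α_err = 10·1 = 10 ≡ 10 = α_1. Error position i = 1.
  Consistency check: S_2/S_1 = 1·10 = 10 ≡ 10 = α_err ✓ (single-error assumption holds).
Step 4: error magnitude e = S_0/v_1 = S_0·∏_{j≠1}(α_1 − α_j) = 1·2 = 2 ≡ 2 (mod 11).
Step 5: correct position 1: c_1 = r_1 − e = 1 − 2 ≡ 10 (mod 11). Hence c = [10, 8, 6, 1, 9].
  Check: interpolating c through the α_i gives m(x) = 3 + 4·x (degree < 2) with m(α_i) = c_i for every i, so c is indeed a codeword.


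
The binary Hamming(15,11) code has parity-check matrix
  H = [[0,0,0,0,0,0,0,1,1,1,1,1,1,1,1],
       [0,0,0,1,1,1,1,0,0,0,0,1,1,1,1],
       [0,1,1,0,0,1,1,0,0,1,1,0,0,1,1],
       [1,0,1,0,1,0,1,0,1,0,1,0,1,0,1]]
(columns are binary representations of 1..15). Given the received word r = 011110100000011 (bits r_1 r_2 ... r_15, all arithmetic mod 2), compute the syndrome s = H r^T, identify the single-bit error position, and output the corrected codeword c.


s = (0, 1, 1, 0)^T, error position = 6, corrected codeword c = 011111100000011

Compute s = H r^T mod 2 one row at a time:
  s_1 = 0 + 0 + 0 + 0 + 0 + 0 + 1 + 1 = 2 ≡ 0 (mod 2).
  s_2 = 1 + 1 + 0 + 1 + 0 + 0 + 1 + 1 = 5 ≡ 1 (mod 2).
  s_3 = 1 + 1 + 0 + 1 + 0 + 0 + 1 + 1 = 5 ≡ 1 (mod 2).
  s_4 = 0 + 1 + 1 + 1 + 0 + 0 + 0 + 1 = 4 ≡ 0 (mod 2).
s = (0, 1, 1, 0)^T — this equals column 6 of H (binary 0110), so error is at position 6.
Correct: flip bit 6 of r = 011110100000011 to get c = 011111100000011.


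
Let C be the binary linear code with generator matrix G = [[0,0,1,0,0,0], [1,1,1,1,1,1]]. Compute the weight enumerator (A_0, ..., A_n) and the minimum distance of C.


Weight distribution: A_0 = 1, A_1 = 1, A_5 = 1, A_6 = 1. Minimum distance d = 1.

Enumerate all 2^2 = 4 messages m ∈ F_2^2.
For each, compute codeword c = mG in F_2^6, then tally its weight.
  m = 00 → c = 000000, weight = 0.
  m = 10 → c = 001000, weight = 1.
  m = 01 → c = 111111, weight = 6.
  m = 11 → c = 110111, weight = 5.
Tally weights:
  weight 0: 1 codewords.
  weight 1: 1 codewords.
  weight 5: 1 codewords.
  weight 6: 1 codewords.
Minimum distance d = smallest w > 0 with A_w > 0 = 1.
Sanity: Σ A_w = 4 = 2^2 = 4 ✓.
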